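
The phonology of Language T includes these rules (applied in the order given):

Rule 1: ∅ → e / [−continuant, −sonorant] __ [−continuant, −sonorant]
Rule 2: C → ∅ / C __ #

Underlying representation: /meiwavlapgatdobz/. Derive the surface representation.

meiwavlapegatedob

Rule 1 (stop-cluster e-epenthesis): /p/ and /g/ form a stop–stop cluster, so [e] is inserted between them. /t/ and /d/ form a stop–stop cluster, so [e] is inserted between them. /meiwavlapgatdobz/ → meiwavlapegatedobz.
Rule 2 (final cluster simplification): /z/ is the second consonant of a word-final cluster /bz/, so it deletes. /meiwavlapegatedobz/ → meiwavlapegatedob.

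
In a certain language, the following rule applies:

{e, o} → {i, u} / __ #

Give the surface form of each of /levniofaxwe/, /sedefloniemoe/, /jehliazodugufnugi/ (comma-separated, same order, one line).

levniofaxwi, sedefloniemoi, jehliazodugufnugi

/levniofaxwe/: /e/ is a mid vowel in word-final position, so it raises to [i]. → [levniofaxwi].
/sedefloniemoe/: /e/ is a mid vowel in word-final position, so it raises to [i]. → [sedefloniemoi].
/jehliazodugufnugi/: the rule's environment is not met; surfaces unchanged as [jehliazodugufnugi].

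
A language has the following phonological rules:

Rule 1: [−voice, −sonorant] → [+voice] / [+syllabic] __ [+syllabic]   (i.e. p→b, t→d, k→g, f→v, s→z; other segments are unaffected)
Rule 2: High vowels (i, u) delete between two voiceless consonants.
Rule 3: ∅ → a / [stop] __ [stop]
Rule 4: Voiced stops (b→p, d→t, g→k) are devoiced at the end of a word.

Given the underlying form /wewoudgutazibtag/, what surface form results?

Rule 1 (intervocalic voicing): /t/ is a voiceless obstruent between vowels /u/ and /a/, so it voices to [d]. /wewoudgutazibtag/ → wewoudgudazibtag.
Rule 2 (high vowel syncope): no segment meets the environment; /wewoudgudazibtag/ is unchanged.
Rule 3 (stop-cluster a-epenthesis): /d/ and /g/ form a stop–stop cluster, so [a] is inserted between them. /b/ and /t/ form a stop–stop cluster, so [a] is inserted between them. /wewoudgudazibtag/ → wewoudagudazibatag.
Rule 4 (final devoicing): /g/ is a voiced stop in word-final position, so it devoices to [k]. /wewoudagudazibatag/ → wewoudagudazibatak.

wewoudagudazibatak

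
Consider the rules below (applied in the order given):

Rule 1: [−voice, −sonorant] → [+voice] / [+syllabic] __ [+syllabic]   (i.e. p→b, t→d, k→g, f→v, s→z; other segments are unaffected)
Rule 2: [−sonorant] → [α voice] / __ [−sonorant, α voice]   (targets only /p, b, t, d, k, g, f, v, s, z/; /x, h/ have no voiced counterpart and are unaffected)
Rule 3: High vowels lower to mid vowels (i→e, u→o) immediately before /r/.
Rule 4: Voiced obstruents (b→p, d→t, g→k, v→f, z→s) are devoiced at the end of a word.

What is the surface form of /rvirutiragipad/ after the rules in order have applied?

Rule 1 (intervocalic voicing): /t/ is a voiceless obstruent between vowels /u/ and /i/, so it voices to [d]. /p/ is a voiceless obstruent between vowels /i/ and /a/, so it voices to [b]. /rvirutiragipad/ → rvirudiragibad.
Rule 2 (regressive voicing assimilation): no segment meets the environment; /rvirudiragibad/ is unchanged.
Rule 3 (pre-rhotic lowering): /i/ is a high vowel immediately before /r/, so it lowers to [e]. /i/ is a high vowel immediately before /r/, so it lowers to [e]. /rvirudiragibad/ → rveruderagibad.
Rule 4 (final devoicing): /d/ is a voiced obstruent in word-final position, so it devoices to [t]. /rveruderagibad/ → rveruderagibat.

rveruderagibat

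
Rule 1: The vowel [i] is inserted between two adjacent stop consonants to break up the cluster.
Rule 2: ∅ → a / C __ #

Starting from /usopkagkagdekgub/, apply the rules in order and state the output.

Rule 1 (stop-cluster i-epenthesis): /p/ and /k/ form a stop–stop cluster, so [i] is inserted between them. /g/ and /k/ form a stop–stop cluster, so [i] is inserted between them. /g/ and /d/ form a stop–stop cluster, so [i] is inserted between them. /k/ and /g/ form a stop–stop cluster, so [i] is inserted between them. /usopkagkagdekgub/ → usopikagikagidekigub.
Rule 2 (final a-epenthesis): the form ends in the consonant /b/, so [a] is inserted word-finally. /usopikagikagidekigub/ → usopikagikagidekiguba.

usopikagikagidekiguba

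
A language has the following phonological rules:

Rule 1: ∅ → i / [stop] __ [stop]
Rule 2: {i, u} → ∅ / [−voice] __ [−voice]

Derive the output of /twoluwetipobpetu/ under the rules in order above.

twoluwetpobipetu

Rule 1 (stop-cluster i-epenthesis): /b/ and /p/ form a stop–stop cluster, so [i] is inserted between them. /twoluwetipobpetu/ → twoluwetipobipetu.
Rule 2 (high vowel syncope): /i/ is a high vowel flanked by voiceless consonants /t/ and /p/, so it deletes. /twoluwetipobipetu/ → twoluwetpobipetu.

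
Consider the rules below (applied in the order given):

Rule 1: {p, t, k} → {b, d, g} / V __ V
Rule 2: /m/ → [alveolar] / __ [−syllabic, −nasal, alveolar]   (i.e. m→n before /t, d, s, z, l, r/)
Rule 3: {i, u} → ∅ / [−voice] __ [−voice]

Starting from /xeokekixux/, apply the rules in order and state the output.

Rule 1 (intervocalic voicing): /k/ is a voiceless stop between vowels /o/ and /e/, so it voices to [g]. /k/ is a voiceless stop between vowels /e/ and /i/, so it voices to [g]. /xeokekixux/ → xeogegixux.
Rule 2 (nasal place assimilation): no segment meets the environment; /xeogegixux/ is unchanged.
Rule 3 (high vowel syncope): /u/ is a high vowel flanked by voiceless consonants /x/ and /x/, so it deletes. /xeogegixux/ → xeogegixx.

xeogegixx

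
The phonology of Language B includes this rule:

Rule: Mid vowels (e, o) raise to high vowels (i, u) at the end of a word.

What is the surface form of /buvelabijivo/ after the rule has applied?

/o/ is a mid vowel in word-final position, so it raises to [u].
Surface form: [buvelabijivu].

buvelabijivu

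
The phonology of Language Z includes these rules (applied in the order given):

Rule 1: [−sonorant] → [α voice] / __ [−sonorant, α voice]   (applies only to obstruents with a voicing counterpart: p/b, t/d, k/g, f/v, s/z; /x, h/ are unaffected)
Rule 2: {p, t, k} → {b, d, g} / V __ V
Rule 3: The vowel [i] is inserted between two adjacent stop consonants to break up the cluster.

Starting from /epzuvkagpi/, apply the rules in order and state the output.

ebzufkakipi

Rule 1 (regressive voicing assimilation): /p/ precedes the voiced obstruent /z/, so it voices to [b] by assimilation. /v/ precedes the voiceless obstruent /k/, so it devoices to [f] by assimilation. /g/ precedes the voiceless obstruent /p/, so it devoices to [k] by assimilation. /epzuvkagpi/ → ebzufkakpi.
Rule 2 (intervocalic voicing): no segment meets the environment; /ebzufkakpi/ is unchanged.
Rule 3 (stop-cluster i-epenthesis): /k/ and /p/ form a stop–stop cluster, so [i] is inserted between them. /ebzufkakpi/ → ebzufkakipi.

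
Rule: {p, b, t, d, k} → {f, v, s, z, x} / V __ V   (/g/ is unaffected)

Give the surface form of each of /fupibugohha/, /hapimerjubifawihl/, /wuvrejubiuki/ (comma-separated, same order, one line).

/fupibugohha/: /p/ is a stop between vowels /u/ and /i/, so it spirantizes to the fricative [f]. /b/ is a stop between vowels /i/ and /u/, so it spirantizes to the fricative [v]. → [fufivugohha].
/hapimerjubifawihl/: /p/ is a stop between vowels /a/ and /i/, so it spirantizes to the fricative [f]. /b/ is a stop between vowels /u/ and /i/, so it spirantizes to the fricative [v]. → [hafimerjuvifawihl].
/wuvrejubiuki/: /b/ is a stop between vowels /u/ and /i/, so it spirantizes to the fricative [v]. /k/ is a stop between vowels /u/ and /i/, so it spirantizes to the fricative [x]. → [wuvrejuviuxi].

fufivugohha, hafimerjuvifawihl, wuvrejuviuxi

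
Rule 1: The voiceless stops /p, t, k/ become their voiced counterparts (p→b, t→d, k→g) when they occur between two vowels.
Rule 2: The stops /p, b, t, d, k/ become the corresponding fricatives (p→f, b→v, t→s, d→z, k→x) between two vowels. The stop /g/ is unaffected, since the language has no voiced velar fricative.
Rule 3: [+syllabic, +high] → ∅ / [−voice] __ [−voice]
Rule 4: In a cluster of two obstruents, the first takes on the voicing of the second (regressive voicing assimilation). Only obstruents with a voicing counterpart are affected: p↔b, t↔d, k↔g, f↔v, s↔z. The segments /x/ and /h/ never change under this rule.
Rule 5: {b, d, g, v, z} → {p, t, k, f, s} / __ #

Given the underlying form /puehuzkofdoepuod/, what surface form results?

Rule 1 (intervocalic voicing): /p/ is a voiceless stop between vowels /e/ and /u/, so it voices to [b]. /puehuzkofdoepuod/ → puehuzkofdoebuod.
Rule 2 (intervocalic spirantization): /b/ is a stop between vowels /e/ and /u/, so it spirantizes to the fricative [v]. /puehuzkofdoebuod/ → puehuzkofdoevuod.
Rule 3 (high vowel syncope): no segment meets the environment; /puehuzkofdoevuod/ is unchanged.
Rule 4 (regressive voicing assimilation): /z/ precedes the voiceless obstruent /k/, so it devoices to [s] by assimilation. /f/ precedes the voiced obstruent /d/, so it voices to [v] by assimilation. /puehuzkofdoevuod/ → puehuskovdoevuod.
Rule 5 (final devoicing): /d/ is a voiced obstruent in word-final position, so it devoices to [t]. /puehuskovdoevuod/ → puehuskovdoevuot.

puehuskovdoevuot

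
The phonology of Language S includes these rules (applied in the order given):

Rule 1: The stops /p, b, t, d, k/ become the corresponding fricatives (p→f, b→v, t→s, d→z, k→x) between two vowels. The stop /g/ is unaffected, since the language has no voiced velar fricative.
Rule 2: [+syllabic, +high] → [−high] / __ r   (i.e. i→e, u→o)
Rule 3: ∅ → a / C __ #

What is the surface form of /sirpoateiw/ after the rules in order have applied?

Rule 1 (intervocalic spirantization): /t/ is a stop between vowels /a/ and /e/, so it spirantizes to the fricative [s]. /sirpoateiw/ → sirpoaseiw.
Rule 2 (pre-rhotic lowering): /i/ is a high vowel immediately before /r/, so it lowers to [e]. /sirpoaseiw/ → serpoaseiw.
Rule 3 (final a-epenthesis): the form ends in the consonant /w/, so [a] is inserted word-finally. /serpoaseiw/ → serpoaseiwa.

serpoaseiwa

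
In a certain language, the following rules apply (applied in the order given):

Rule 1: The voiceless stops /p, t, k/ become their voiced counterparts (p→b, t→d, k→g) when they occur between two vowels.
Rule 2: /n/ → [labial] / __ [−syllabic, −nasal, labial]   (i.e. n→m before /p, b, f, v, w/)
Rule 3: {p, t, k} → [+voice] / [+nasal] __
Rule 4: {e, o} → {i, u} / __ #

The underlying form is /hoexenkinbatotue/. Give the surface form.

hoexengimbadodui

Rule 1 (intervocalic voicing): /t/ is a voiceless stop between vowels /a/ and /o/, so it voices to [d]. /t/ is a voiceless stop between vowels /o/ and /u/, so it voices to [d]. /hoexenkinbatotue/ → hoexenkinbadodue.
Rule 2 (nasal place assimilation): /n/ precedes the labial consonant /b/, so it assimilates in place to [m]. /hoexenkinbadodue/ → hoexenkimbadodue.
Rule 3 (post-nasal voicing): /k/ is a voiceless stop immediately after the nasal /n/, so it voices to [g]. /hoexenkimbadodue/ → hoexengimbadodue.
Rule 4 (final vowel raising): /e/ is a mid vowel in word-final position, so it raises to [i]. /hoexengimbadodue/ → hoexengimbadodui.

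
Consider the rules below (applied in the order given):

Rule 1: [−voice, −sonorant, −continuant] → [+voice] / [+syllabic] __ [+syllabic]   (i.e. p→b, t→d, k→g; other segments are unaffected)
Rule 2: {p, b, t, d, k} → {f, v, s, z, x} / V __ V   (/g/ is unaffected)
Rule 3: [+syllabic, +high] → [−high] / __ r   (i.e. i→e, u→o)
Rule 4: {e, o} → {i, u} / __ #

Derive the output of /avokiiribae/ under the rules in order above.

avogierivai

Rule 1 (intervocalic voicing): /k/ is a voiceless stop between vowels /o/ and /i/, so it voices to [g]. /avokiiribae/ → avogiiribae.
Rule 2 (intervocalic spirantization): /b/ is a stop between vowels /i/ and /a/, so it spirantizes to the fricative [v]. /avogiiribae/ → avogiirivae.
Rule 3 (pre-rhotic lowering): /i/ is a high vowel immediately before /r/, so it lowers to [e]. /avogiirivae/ → avogierivae.
Rule 4 (final vowel raising): /e/ is a mid vowel in word-final position, so it raises to [i]. /avogierivae/ → avogierivai.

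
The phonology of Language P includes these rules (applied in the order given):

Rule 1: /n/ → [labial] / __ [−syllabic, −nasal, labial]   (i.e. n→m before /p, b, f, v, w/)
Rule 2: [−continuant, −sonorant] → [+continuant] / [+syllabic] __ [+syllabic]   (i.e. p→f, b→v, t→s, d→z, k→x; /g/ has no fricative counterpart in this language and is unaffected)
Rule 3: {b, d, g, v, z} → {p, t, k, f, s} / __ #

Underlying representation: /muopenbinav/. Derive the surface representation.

muofembinaf

Rule 1 (nasal place assimilation): /n/ precedes the labial consonant /b/, so it assimilates in place to [m]. /muopenbinav/ → muopembinav.
Rule 2 (intervocalic spirantization): /p/ is a stop between vowels /o/ and /e/, so it spirantizes to the fricative [f]. /muopembinav/ → muofembinav.
Rule 3 (final devoicing): /v/ is a voiced obstruent in word-final position, so it devoices to [f]. /muofembinav/ → muofembinaf.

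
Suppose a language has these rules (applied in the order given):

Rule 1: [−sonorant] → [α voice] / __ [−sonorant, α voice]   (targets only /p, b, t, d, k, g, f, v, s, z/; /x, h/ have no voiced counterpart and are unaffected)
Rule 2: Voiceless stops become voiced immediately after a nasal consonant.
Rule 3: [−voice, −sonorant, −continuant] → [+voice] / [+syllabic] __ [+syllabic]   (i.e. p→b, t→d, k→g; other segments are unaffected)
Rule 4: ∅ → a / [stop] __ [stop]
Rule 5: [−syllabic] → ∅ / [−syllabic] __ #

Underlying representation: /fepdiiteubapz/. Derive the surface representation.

febadiideubab

Rule 1 (regressive voicing assimilation): /p/ precedes the voiced obstruent /d/, so it voices to [b] by assimilation. /p/ precedes the voiced obstruent /z/, so it voices to [b] by assimilation. /fepdiiteubapz/ → febdiiteubabz.
Rule 2 (post-nasal voicing): no segment meets the environment; /febdiiteubabz/ is unchanged.
Rule 3 (intervocalic voicing): /t/ is a voiceless stop between vowels /i/ and /e/, so it voices to [d]. /febdiiteubabz/ → febdiideubabz.
Rule 4 (stop-cluster a-epenthesis): /b/ and /d/ form a stop–stop cluster, so [a] is inserted between them. /febdiideubabz/ → febadiideubabz.
Rule 5 (final cluster simplification): /z/ is the second consonant of a word-final cluster /bz/, so it deletes. /febadiideubabz/ → febadiideubab.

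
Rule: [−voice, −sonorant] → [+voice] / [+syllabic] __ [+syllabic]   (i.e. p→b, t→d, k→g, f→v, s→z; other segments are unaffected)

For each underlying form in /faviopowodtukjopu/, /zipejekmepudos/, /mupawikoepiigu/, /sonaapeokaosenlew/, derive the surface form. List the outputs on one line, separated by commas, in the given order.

faviobowodtukjobu, zibejekmebudos, mubawigoebiigu, sonaabeogaozenlew

/faviopowodtukjopu/: /p/ is a voiceless obstruent between vowels /o/ and /o/, so it voices to [b]. /p/ is a voiceless obstruent between vowels /o/ and /u/, so it voices to [b]. → [faviobowodtukjobu].
/zipejekmepudos/: /p/ is a voiceless obstruent between vowels /i/ and /e/, so it voices to [b]. /p/ is a voiceless obstruent between vowels /e/ and /u/, so it voices to [b]. → [zibejekmebudos].
/mupawikoepiigu/: /p/ is a voiceless obstruent between vowels /u/ and /a/, so it voices to [b]. /k/ is a voiceless obstruent between vowels /i/ and /o/, so it voices to [g]. /p/ is a voiceless obstruent between vowels /e/ and /i/, so it voices to [b]. → [mubawigoebiigu].
/sonaapeokaosenlew/: /p/ is a voiceless obstruent between vowels /a/ and /e/, so it voices to [b]. /k/ is a voiceless obstruent between vowels /o/ and /a/, so it voices to [g]. /s/ is a voiceless obstruent between vowels /o/ and /e/, so it voices to [z]. → [sonaabeogaozenlew].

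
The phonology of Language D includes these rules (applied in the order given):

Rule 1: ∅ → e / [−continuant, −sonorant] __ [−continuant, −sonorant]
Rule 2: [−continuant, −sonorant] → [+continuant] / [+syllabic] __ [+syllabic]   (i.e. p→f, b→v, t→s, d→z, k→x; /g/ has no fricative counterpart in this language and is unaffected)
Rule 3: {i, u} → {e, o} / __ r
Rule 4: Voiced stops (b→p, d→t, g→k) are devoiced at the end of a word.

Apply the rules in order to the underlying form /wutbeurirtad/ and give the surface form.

Rule 1 (stop-cluster e-epenthesis): /t/ and /b/ form a stop–stop cluster, so [e] is inserted between them. /wutbeurirtad/ → wutebeurirtad.
Rule 2 (intervocalic spirantization): /t/ is a stop between vowels /u/ and /e/, so it spirantizes to the fricative [s]. /b/ is a stop between vowels /e/ and /e/, so it spirantizes to the fricative [v]. /wutebeurirtad/ → wuseveurirtad.
Rule 3 (pre-rhotic lowering): /u/ is a high vowel immediately before /r/, so it lowers to [o]. /i/ is a high vowel immediately before /r/, so it lowers to [e]. /wuseveurirtad/ → wuseveorertad.
Rule 4 (final devoicing): /d/ is a voiced stop in word-final position, so it devoices to [t]. /wuseveorertad/ → wuseveorertat.

wuseveorertat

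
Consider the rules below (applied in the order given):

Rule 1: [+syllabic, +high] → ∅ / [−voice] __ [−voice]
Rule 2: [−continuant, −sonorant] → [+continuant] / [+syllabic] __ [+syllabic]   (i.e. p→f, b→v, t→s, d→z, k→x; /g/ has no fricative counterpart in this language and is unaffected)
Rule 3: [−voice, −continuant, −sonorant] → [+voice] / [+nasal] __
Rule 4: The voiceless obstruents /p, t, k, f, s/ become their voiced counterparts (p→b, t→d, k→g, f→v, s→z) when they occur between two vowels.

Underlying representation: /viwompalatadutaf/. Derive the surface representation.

Rule 1 (high vowel syncope): no segment meets the environment; /viwompalatadutaf/ is unchanged.
Rule 2 (intervocalic spirantization): /t/ is a stop between vowels /a/ and /a/, so it spirantizes to the fricative [s]. /d/ is a stop between vowels /a/ and /u/, so it spirantizes to the fricative [z]. /t/ is a stop between vowels /u/ and /a/, so it spirantizes to the fricative [s]. /viwompalatadutaf/ → viwompalasazusaf.
Rule 3 (post-nasal voicing): /p/ is a voiceless stop immediately after the nasal /m/, so it voices to [b]. /viwompalasazusaf/ → viwombalasazusaf.
Rule 4 (intervocalic voicing): /s/ is a voiceless obstruent between vowels /a/ and /a/, so it voices to [z]. /s/ is a voiceless obstruent between vowels /u/ and /a/, so it voices to [z]. /viwombalasazusaf/ → viwombalazazuzaf.

viwombalazazuzaf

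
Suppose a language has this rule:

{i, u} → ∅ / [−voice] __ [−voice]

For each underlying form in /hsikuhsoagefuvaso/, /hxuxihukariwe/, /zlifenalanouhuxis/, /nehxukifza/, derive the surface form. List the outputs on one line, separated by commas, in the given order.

hskhsoagefuvaso, hxxhkariwe, zlifenalanouhxs, nehxkfza

/hsikuhsoagefuvaso/: /i/ is a high vowel flanked by voiceless consonants /s/ and /k/, so it deletes. /u/ is a high vowel flanked by voiceless consonants /k/ and /h/, so it deletes. → [hskhsoagefuvaso].
/hxuxihukariwe/: /u/ is a high vowel flanked by voiceless consonants /x/ and /x/, so it deletes. /i/ is a high vowel flanked by voiceless consonants /x/ and /h/, so it deletes. /u/ is a high vowel flanked by voiceless consonants /h/ and /k/, so it deletes. → [hxxhkariwe].
/zlifenalanouhuxis/: /u/ is a high vowel flanked by voiceless consonants /h/ and /x/, so it deletes. /i/ is a high vowel flanked by voiceless consonants /x/ and /s/, so it deletes. → [zlifenalanouhxs].
/nehxukifza/: /u/ is a high vowel flanked by voiceless consonants /x/ and /k/, so it deletes. /i/ is a high vowel flanked by voiceless consonants /k/ and /f/, so it deletes. → [nehxkfza].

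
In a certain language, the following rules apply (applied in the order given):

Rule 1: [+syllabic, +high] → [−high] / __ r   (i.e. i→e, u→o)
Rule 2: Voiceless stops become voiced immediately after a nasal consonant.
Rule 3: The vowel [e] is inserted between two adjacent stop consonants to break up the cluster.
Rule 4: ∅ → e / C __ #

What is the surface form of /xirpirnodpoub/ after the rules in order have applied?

Rule 1 (pre-rhotic lowering): /i/ is a high vowel immediately before /r/, so it lowers to [e]. /i/ is a high vowel immediately before /r/, so it lowers to [e]. /xirpirnodpoub/ → xerpernodpoub.
Rule 2 (post-nasal voicing): no segment meets the environment; /xerpernodpoub/ is unchanged.
Rule 3 (stop-cluster e-epenthesis): /d/ and /p/ form a stop–stop cluster, so [e] is inserted between them. /xerpernodpoub/ → xerpernodepoub.
Rule 4 (final e-epenthesis): the form ends in the consonant /b/, so [e] is inserted word-finally. /xerpernodepoub/ → xerpernodepoube.

xerpernodepoube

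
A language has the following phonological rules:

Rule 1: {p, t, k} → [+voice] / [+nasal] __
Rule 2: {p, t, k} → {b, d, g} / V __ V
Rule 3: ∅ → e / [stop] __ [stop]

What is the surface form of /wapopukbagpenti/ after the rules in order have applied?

Rule 1 (post-nasal voicing): /t/ is a voiceless stop immediately after the nasal /n/, so it voices to [d]. /wapopukbagpenti/ → wapopukbagpendi.
Rule 2 (intervocalic voicing): /p/ is a voiceless stop between vowels /a/ and /o/, so it voices to [b]. /p/ is a voiceless stop between vowels /o/ and /u/, so it voices to [b]. /wapopukbagpendi/ → wabobukbagpendi.
Rule 3 (stop-cluster e-epenthesis): /k/ and /b/ form a stop–stop cluster, so [e] is inserted between them. /g/ and /p/ form a stop–stop cluster, so [e] is inserted between them. /wabobukbagpendi/ → wabobukebagependi.

wabobukebagependi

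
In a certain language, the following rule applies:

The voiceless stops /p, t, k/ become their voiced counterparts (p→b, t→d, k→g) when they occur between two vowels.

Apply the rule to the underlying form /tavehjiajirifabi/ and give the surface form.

tavehjiajirifabi

No segment of /tavehjiajirifabi/ meets the structural description of the rule, so the form surfaces unchanged.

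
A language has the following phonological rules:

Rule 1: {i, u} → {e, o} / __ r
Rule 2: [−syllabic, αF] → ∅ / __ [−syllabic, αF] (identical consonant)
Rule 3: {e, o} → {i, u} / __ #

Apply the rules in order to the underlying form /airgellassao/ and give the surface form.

aergelasau

Rule 1 (pre-rhotic lowering): /i/ is a high vowel immediately before /r/, so it lowers to [e]. /airgellassao/ → aergellassao.
Rule 2 (degemination): /ll/ is a geminate; the first /l/ deletes. /ss/ is a geminate; the first /s/ deletes. /aergellassao/ → aergelasao.
Rule 3 (final vowel raising): /o/ is a mid vowel in word-final position, so it raises to [u]. /aergelasao/ → aergelasau.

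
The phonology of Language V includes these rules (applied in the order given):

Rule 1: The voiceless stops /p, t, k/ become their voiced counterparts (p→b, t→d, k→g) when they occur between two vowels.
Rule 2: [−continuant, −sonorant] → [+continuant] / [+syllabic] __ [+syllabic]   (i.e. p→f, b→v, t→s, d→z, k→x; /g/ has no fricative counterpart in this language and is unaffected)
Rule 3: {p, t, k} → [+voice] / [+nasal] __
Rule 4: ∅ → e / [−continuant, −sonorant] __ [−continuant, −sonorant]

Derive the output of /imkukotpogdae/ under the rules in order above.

imgugotepogedae

Rule 1 (intervocalic voicing): /k/ is a voiceless stop between vowels /u/ and /o/, so it voices to [g]. /imkukotpogdae/ → imkugotpogdae.
Rule 2 (intervocalic spirantization): no segment meets the environment; /imkugotpogdae/ is unchanged.
Rule 3 (post-nasal voicing): /k/ is a voiceless stop immediately after the nasal /m/, so it voices to [g]. /imkugotpogdae/ → imgugotpogdae.
Rule 4 (stop-cluster e-epenthesis): /t/ and /p/ form a stop–stop cluster, so [e] is inserted between them. /g/ and /d/ form a stop–stop cluster, so [e] is inserted between them. /imgugotpogdae/ → imgugotepogedae.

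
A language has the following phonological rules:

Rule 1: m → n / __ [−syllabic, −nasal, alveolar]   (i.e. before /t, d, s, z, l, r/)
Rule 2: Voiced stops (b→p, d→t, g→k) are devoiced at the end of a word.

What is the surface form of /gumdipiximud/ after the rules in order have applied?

gundipiximut

Rule 1 (nasal place assimilation): /m/ precedes the alveolar consonant /d/, so it assimilates in place to [n]. /gumdipiximud/ → gundipiximud.
Rule 2 (final devoicing): /d/ is a voiced stop in word-final position, so it devoices to [t]. /gundipiximud/ → gundipiximut.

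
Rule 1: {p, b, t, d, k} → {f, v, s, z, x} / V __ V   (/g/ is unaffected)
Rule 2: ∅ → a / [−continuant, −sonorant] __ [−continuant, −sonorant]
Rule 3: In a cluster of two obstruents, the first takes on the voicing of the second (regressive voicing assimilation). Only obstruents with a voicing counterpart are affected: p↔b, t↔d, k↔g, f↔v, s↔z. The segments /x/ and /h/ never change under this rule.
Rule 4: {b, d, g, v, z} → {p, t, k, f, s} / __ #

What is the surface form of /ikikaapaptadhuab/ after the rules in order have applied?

Rule 1 (intervocalic spirantization): /k/ is a stop between vowels /i/ and /i/, so it spirantizes to the fricative [x]. /k/ is a stop between vowels /i/ and /a/, so it spirantizes to the fricative [x]. /p/ is a stop between vowels /a/ and /a/, so it spirantizes to the fricative [f]. /ikikaapaptadhuab/ → ixixaafaptadhuab.
Rule 2 (stop-cluster a-epenthesis): /p/ and /t/ form a stop–stop cluster, so [a] is inserted between them. /ixixaafaptadhuab/ → ixixaafapatadhuab.
Rule 3 (regressive voicing assimilation): /d/ precedes the voiceless obstruent /h/, so it devoices to [t] by assimilation. /ixixaafapatadhuab/ → ixixaafapatathuab.
Rule 4 (final devoicing): /b/ is a voiced obstruent in word-final position, so it devoices to [p]. /ixixaafapatathuab/ → ixixaafapatathuap.

ixixaafapatathuap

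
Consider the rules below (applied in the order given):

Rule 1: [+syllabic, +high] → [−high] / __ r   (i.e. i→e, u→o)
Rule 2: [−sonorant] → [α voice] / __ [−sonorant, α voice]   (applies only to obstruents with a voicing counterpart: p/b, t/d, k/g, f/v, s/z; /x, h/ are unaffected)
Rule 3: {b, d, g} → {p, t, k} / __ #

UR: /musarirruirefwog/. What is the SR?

musarerruerefwok

Rule 1 (pre-rhotic lowering): /i/ is a high vowel immediately before /r/, so it lowers to [e]. /i/ is a high vowel immediately before /r/, so it lowers to [e]. /musarirruirefwog/ → musarerruerefwog.
Rule 2 (regressive voicing assimilation): no segment meets the environment; /musarerruerefwog/ is unchanged.
Rule 3 (final devoicing): /g/ is a voiced stop in word-final position, so it devoices to [k]. /musarerruerefwog/ → musarerruerefwok.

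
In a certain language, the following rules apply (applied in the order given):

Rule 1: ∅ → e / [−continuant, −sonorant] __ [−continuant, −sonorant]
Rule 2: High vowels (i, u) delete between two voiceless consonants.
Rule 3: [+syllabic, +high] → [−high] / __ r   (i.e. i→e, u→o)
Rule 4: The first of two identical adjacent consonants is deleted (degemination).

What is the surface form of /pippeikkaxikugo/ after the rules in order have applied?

pepeikekaxkugo

Rule 1 (stop-cluster e-epenthesis): /p/ and /p/ form a stop–stop cluster, so [e] is inserted between them. /k/ and /k/ form a stop–stop cluster, so [e] is inserted between them. /pippeikkaxikugo/ → pipepeikekaxikugo.
Rule 2 (high vowel syncope): /i/ is a high vowel flanked by voiceless consonants /p/ and /p/, so it deletes. /i/ is a high vowel flanked by voiceless consonants /x/ and /k/, so it deletes. /pipepeikekaxikugo/ → ppepeikekaxkugo.
Rule 3 (pre-rhotic lowering): no segment meets the environment; /ppepeikekaxkugo/ is unchanged.
Rule 4 (degemination): /pp/ is a geminate; the first /p/ deletes. /ppepeikekaxkugo/ → pepeikekaxkugo.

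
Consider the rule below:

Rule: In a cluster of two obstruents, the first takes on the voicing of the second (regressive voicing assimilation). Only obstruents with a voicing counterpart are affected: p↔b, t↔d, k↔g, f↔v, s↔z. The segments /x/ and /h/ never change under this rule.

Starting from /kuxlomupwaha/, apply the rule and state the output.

kuxlomupwaha

No segment of /kuxlomupwaha/ meets the structural description of the rule, so the form surfaces unchanged.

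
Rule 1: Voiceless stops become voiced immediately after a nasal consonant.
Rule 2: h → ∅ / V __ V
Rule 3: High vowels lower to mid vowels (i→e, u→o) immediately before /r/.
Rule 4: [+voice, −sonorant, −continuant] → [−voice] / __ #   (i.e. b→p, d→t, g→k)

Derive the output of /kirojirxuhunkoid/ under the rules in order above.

Rule 1 (post-nasal voicing): /k/ is a voiceless stop immediately after the nasal /n/, so it voices to [g]. /kirojirxuhunkoid/ → kirojirxuhungoid.
Rule 2 (intervocalic h-deletion): /h/ occurs between vowels /u/ and /u/, so it deletes. /kirojirxuhungoid/ → kirojirxuungoid.
Rule 3 (pre-rhotic lowering): /i/ is a high vowel immediately before /r/, so it lowers to [e]. /i/ is a high vowel immediately before /r/, so it lowers to [e]. /kirojirxuungoid/ → kerojerxuungoid.
Rule 4 (final devoicing): /d/ is a voiced stop in word-final position, so it devoices to [t]. /kerojerxuungoid/ → kerojerxuungoit.

kerojerxuungoit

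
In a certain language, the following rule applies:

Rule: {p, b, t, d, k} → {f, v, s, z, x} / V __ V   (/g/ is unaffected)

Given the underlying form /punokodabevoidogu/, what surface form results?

/k/ is a stop between vowels /o/ and /o/, so it spirantizes to the fricative [x].
/d/ is a stop between vowels /o/ and /a/, so it spirantizes to the fricative [z].
/b/ is a stop between vowels /a/ and /e/, so it spirantizes to the fricative [v].
/d/ is a stop between vowels /i/ and /o/, so it spirantizes to the fricative [z].
Surface form: [punoxozavevoizogu].

punoxozavevoizogu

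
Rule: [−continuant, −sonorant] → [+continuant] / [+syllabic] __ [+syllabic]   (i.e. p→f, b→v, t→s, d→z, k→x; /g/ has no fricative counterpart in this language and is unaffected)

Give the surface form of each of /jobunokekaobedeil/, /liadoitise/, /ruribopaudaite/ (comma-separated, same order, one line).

jovunoxexaovezeil, liazoisise, rurivofauzaise

/jobunokekaobedeil/: /b/ is a stop between vowels /o/ and /u/, so it spirantizes to the fricative [v]. /k/ is a stop between vowels /o/ and /e/, so it spirantizes to the fricative [x]. /k/ is a stop between vowels /e/ and /a/, so it spirantizes to the fricative [x]. /b/ is a stop between vowels /o/ and /e/, so it spirantizes to the fricative [v]. /d/ is a stop between vowels /e/ and /e/, so it spirantizes to the fricative [z]. → [jovunoxexaovezeil].
/liadoitise/: /d/ is a stop between vowels /a/ and /o/, so it spirantizes to the fricative [z]. /t/ is a stop between vowels /i/ and /i/, so it spirantizes to the fricative [s]. → [liazoisise].
/ruribopaudaite/: /b/ is a stop between vowels /i/ and /o/, so it spirantizes to the fricative [v]. /p/ is a stop between vowels /o/ and /a/, so it spirantizes to the fricative [f]. /d/ is a stop between vowels /u/ and /a/, so it spirantizes to the fricative [z]. /t/ is a stop between vowels /i/ and /e/, so it spirantizes to the fricative [s]. → [rurivofauzaise].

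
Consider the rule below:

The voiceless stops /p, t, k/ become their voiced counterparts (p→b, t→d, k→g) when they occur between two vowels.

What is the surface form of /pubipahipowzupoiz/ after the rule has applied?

pubibahibowzuboiz

Scanning /pubipahipowzupoiz/: /p/ at position 1 is not in the conditioning environment; /p/ is a voiceless stop between vowels /i/ and /a/, so it voices to [b]; /p/ is a voiceless stop between vowels /i/ and /o/, so it voices to [b]; /p/ is a voiceless stop between vowels /u/ and /o/, so it voices to [b].
Result: [pubibahibowzuboiz].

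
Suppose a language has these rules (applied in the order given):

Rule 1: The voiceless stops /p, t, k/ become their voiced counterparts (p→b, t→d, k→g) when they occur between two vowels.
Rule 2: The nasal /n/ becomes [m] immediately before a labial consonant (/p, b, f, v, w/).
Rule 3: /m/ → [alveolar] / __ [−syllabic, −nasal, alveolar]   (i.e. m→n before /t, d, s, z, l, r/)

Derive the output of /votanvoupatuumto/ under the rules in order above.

vodamvoubaduunto

Rule 1 (intervocalic voicing): /t/ is a voiceless stop between vowels /o/ and /a/, so it voices to [d]. /p/ is a voiceless stop between vowels /u/ and /a/, so it voices to [b]. /t/ is a voiceless stop between vowels /a/ and /u/, so it voices to [d]. /votanvoupatuumto/ → vodanvoubaduumto.
Rule 2 (nasal place assimilation): /n/ precedes the labial consonant /v/, so it assimilates in place to [m]. /vodanvoubaduumto/ → vodamvoubaduumto.
Rule 3 (nasal place assimilation): /m/ precedes the alveolar consonant /t/, so it assimilates in place to [n]. /vodamvoubaduumto/ → vodamvoubaduunto.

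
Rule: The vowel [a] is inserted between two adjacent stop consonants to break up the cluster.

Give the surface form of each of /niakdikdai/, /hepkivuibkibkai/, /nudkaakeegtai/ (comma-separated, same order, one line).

/niakdikdai/: /k/ and /d/ form a stop–stop cluster, so [a] is inserted between them. /k/ and /d/ form a stop–stop cluster, so [a] is inserted between them. → [niakadikadai].
/hepkivuibkibkai/: /p/ and /k/ form a stop–stop cluster, so [a] is inserted between them. /b/ and /k/ form a stop–stop cluster, so [a] is inserted between them. /b/ and /k/ form a stop–stop cluster, so [a] is inserted between them. → [hepakivuibakibakai].
/nudkaakeegtai/: /d/ and /k/ form a stop–stop cluster, so [a] is inserted between them. /g/ and /t/ form a stop–stop cluster, so [a] is inserted between them. → [nudakaakeegatai].

niakadikadai, hepakivuibakibakai, nudakaakeegatai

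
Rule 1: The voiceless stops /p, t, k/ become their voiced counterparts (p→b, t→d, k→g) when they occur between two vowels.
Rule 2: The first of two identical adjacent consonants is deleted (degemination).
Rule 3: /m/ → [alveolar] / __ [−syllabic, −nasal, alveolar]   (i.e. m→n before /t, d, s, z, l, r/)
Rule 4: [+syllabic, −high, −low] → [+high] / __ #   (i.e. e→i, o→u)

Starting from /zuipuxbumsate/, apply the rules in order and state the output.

Rule 1 (intervocalic voicing): /p/ is a voiceless stop between vowels /i/ and /u/, so it voices to [b]. /t/ is a voiceless stop between vowels /a/ and /e/, so it voices to [d]. /zuipuxbumsate/ → zuibuxbumsade.
Rule 2 (degemination): no segment meets the environment; /zuibuxbumsade/ is unchanged.
Rule 3 (nasal place assimilation): /m/ precedes the alveolar consonant /s/, so it assimilates in place to [n]. /zuibuxbumsade/ → zuibuxbunsade.
Rule 4 (final vowel raising): /e/ is a mid vowel in word-final position, so it raises to [i]. /zuibuxbunsade/ → zuibuxbunsadi.

zuibuxbunsadi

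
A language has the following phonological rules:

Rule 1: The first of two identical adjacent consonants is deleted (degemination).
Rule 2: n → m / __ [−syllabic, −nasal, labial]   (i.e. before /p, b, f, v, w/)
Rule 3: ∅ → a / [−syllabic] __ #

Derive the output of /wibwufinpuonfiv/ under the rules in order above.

wibwufimpuomfiva

Rule 1 (degemination): no segment meets the environment; /wibwufinpuonfiv/ is unchanged.
Rule 2 (nasal place assimilation): /n/ precedes the labial consonant /p/, so it assimilates in place to [m]. /n/ precedes the labial consonant /f/, so it assimilates in place to [m]. /wibwufinpuonfiv/ → wibwufimpuomfiv.
Rule 3 (final a-epenthesis): the form ends in the consonant /v/, so [a] is inserted word-finally. /wibwufimpuomfiv/ → wibwufimpuomfiva.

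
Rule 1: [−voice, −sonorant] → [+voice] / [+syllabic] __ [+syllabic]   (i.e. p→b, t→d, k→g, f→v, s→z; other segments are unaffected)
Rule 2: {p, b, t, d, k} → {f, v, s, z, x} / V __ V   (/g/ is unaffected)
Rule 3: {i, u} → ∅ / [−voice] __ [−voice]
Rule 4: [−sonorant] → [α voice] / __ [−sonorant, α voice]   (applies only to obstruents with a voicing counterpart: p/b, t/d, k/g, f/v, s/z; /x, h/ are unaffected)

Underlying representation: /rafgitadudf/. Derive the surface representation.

Rule 1 (intervocalic voicing): /t/ is a voiceless obstruent between vowels /i/ and /a/, so it voices to [d]. /rafgitadudf/ → rafgidadudf.
Rule 2 (intervocalic spirantization): /d/ is a stop between vowels /i/ and /a/, so it spirantizes to the fricative [z]. /d/ is a stop between vowels /a/ and /u/, so it spirantizes to the fricative [z]. /rafgidadudf/ → rafgizazudf.
Rule 3 (high vowel syncope): no segment meets the environment; /rafgizazudf/ is unchanged.
Rule 4 (regressive voicing assimilation): /f/ precedes the voiced obstruent /g/, so it voices to [v] by assimilation. /d/ precedes the voiceless obstruent /f/, so it devoices to [t] by assimilation. /rafgizazudf/ → ravgizazutf.

ravgizazutf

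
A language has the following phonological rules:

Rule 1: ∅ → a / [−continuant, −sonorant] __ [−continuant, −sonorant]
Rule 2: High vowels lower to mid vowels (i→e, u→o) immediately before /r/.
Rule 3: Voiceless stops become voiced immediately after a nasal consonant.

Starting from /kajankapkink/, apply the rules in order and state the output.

kajangapaking

Rule 1 (stop-cluster a-epenthesis): /p/ and /k/ form a stop–stop cluster, so [a] is inserted between them. /kajankapkink/ → kajankapakink.
Rule 2 (pre-rhotic lowering): no segment meets the environment; /kajankapakink/ is unchanged.
Rule 3 (post-nasal voicing): /k/ is a voiceless stop immediately after the nasal /n/, so it voices to [g]. /k/ is a voiceless stop immediately after the nasal /n/, so it voices to [g]. /kajankapakink/ → kajangapaking.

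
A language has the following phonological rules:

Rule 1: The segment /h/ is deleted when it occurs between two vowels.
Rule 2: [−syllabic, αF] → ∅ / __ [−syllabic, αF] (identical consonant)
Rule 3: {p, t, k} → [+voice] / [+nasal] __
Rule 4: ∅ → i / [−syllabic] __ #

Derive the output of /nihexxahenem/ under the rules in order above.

Rule 1 (intervocalic h-deletion): /h/ occurs between vowels /i/ and /e/, so it deletes. /h/ occurs between vowels /a/ and /e/, so it deletes. /nihexxahenem/ → niexxaenem.
Rule 2 (degemination): /xx/ is a geminate; the first /x/ deletes. /niexxaenem/ → niexaenem.
Rule 3 (post-nasal voicing): no segment meets the environment; /niexaenem/ is unchanged.
Rule 4 (final i-epenthesis): the form ends in the consonant /m/, so [i] is inserted word-finally. /niexaenem/ → niexaenemi.

niexaenemi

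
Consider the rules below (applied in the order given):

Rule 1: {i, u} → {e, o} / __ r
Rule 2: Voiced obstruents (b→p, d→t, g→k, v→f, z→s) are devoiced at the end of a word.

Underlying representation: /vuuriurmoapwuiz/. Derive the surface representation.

Rule 1 (pre-rhotic lowering): /u/ is a high vowel immediately before /r/, so it lowers to [o]. /u/ is a high vowel immediately before /r/, so it lowers to [o]. /vuuriurmoapwuiz/ → vuoriormoapwuiz.
Rule 2 (final devoicing): /z/ is a voiced obstruent in word-final position, so it devoices to [s]. /vuoriormoapwuiz/ → vuoriormoapwuis.

vuoriormoapwuis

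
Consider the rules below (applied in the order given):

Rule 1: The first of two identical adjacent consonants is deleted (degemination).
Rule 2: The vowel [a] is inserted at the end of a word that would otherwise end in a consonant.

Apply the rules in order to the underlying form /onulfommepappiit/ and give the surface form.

Rule 1 (degemination): /mm/ is a geminate; the first /m/ deletes. /pp/ is a geminate; the first /p/ deletes. /onulfommepappiit/ → onulfomepapiit.
Rule 2 (final a-epenthesis): the form ends in the consonant /t/, so [a] is inserted word-finally. /onulfomepapiit/ → onulfomepapiita.

onulfomepapiita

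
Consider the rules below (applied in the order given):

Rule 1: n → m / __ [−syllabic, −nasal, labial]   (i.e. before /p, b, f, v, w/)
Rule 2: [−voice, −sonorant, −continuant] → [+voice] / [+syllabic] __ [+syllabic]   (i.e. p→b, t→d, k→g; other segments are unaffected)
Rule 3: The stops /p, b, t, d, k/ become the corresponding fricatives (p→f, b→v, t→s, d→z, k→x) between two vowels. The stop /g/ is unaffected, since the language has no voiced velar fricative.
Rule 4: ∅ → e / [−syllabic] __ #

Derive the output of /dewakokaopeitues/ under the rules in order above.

dewagogaoveizuese

Rule 1 (nasal place assimilation): no segment meets the environment; /dewakokaopeitues/ is unchanged.
Rule 2 (intervocalic voicing): /k/ is a voiceless stop between vowels /a/ and /o/, so it voices to [g]. /k/ is a voiceless stop between vowels /o/ and /a/, so it voices to [g]. /p/ is a voiceless stop between vowels /o/ and /e/, so it voices to [b]. /t/ is a voiceless stop between vowels /i/ and /u/, so it voices to [d]. /dewakokaopeitues/ → dewagogaobeidues.
Rule 3 (intervocalic spirantization): /b/ is a stop between vowels /o/ and /e/, so it spirantizes to the fricative [v]. /d/ is a stop between vowels /i/ and /u/, so it spirantizes to the fricative [z]. /dewagogaobeidues/ → dewagogaoveizues.
Rule 4 (final e-epenthesis): the form ends in the consonant /s/, so [e] is inserted word-finally. /dewagogaoveizues/ → dewagogaoveizuese.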